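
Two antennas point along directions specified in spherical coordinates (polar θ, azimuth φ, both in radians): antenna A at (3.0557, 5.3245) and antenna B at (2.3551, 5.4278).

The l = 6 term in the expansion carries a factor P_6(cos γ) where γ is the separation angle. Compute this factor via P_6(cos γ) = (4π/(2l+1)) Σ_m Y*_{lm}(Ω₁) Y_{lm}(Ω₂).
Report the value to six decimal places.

Term-by-term m-sum for l=6 (normalisation 4π/13 = 0.966644):
  m=-6: (0.00000 + 0.00000j) × (0.02478 - 0.05550j) = 0.00000 - 0.00000j  (running Σ = 0.00000 - 0.00000j)
  m=-5: (-0.00000 - 0.00001j) × (0.08863 + 0.19049j) = 0.00000 - 0.00000j  (running Σ = 0.00000 - 0.00000j)
  m=-4: (-0.00015 + 0.00012j) × (-0.38641 - 0.11109j) = 0.00007 - 0.00003j  (running Σ = 0.00007 - 0.00003j)
  m=-3: (0.00313 + 0.00085j) × (0.34065 - 0.22097j) = 0.00125 - 0.00040j  (running Σ = 0.00133 - 0.00043j)
  m=-2: (-0.01274 - 0.03528j) × (-0.00532 + 0.03776j) = 0.00140 - 0.00029j  (running Σ = 0.00273 - 0.00073j)
  m=-1: (-0.15654 + 0.22297j) × (0.23689 + 0.27260j) = -0.09786 + 0.01015j  (running Σ = -0.09514 + 0.00942j)
  m=0: (0.93981 + 0.00000j) × (-0.14842 + 0.00000j) = -0.13948 + 0.00000j  (running Σ = -0.23462 + 0.00942j)
  m=1: (0.15654 + 0.22297j) × (-0.23689 + 0.27260j) = -0.09786 - 0.01015j  (running Σ = -0.33248 - 0.00073j)
  m=2: (-0.01274 + 0.03528j) × (-0.00532 - 0.03776j) = 0.00140 + 0.00029j  (running Σ = -0.33108 - 0.00043j)
  m=3: (-0.00313 + 0.00085j) × (-0.34065 - 0.22097j) = 0.00125 + 0.00040j  (running Σ = -0.32983 - 0.00003j)
  m=4: (-0.00015 - 0.00012j) × (-0.38641 + 0.11109j) = 0.00007 + 0.00003j  (running Σ = -0.32976 - 0.00000j)
  m=5: (0.00000 - 0.00001j) × (-0.08863 + 0.19049j) = 0.00000 + 0.00000j  (running Σ = -0.32976 - 0.00000j)
  m=6: (0.00000 - 0.00000j) × (0.02478 + 0.05550j) = 0.00000 + 0.00000j  (running Σ = -0.32976 - 0.00000j)
Accumulated sum -0.32976 - 0.00000j; after 4π/(2l+1) scaling, -0.31876 - 0.00000j ⇒ P_6 = -0.318756

-0.318756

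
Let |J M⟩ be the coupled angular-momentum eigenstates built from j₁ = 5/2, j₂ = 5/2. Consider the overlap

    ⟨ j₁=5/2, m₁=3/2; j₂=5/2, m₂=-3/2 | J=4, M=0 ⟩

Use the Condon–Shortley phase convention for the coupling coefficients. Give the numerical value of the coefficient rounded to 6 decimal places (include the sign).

triangle: 1!·4!·4!/10! = 576/3628800
(j±m)!: 4!·1!·1!·4!·4!·4! = 331776
prefactor² = (2J+1)·Δ·N² = 82944/175
  k=0: +1/(0!·1!·1!·1!·3!·3!) = 1/36
  k=1: −1/(1!·0!·0!·0!·4!·4!) = -1/576
Σ = 5/192  ⇒  CG² = 82944/175·(5/192)² = 9/28
CG = +√(9/28) = +0.566947

+√(9/28) = +0.566947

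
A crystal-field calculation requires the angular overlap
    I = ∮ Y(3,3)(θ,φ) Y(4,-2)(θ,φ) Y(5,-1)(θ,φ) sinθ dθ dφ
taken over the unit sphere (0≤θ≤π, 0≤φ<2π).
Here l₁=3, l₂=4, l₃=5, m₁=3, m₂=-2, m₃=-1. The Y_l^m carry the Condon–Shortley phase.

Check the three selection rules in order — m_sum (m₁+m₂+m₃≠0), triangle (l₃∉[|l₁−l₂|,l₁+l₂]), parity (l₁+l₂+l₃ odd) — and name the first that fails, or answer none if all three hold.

azimuthal sum: 3 − 2 − 1 = 0  ✓
1 ≤ 5 ≤ 7 (triangle on l)  ✓
L = 3 + 4 + 5 = 12 (even)  ✓

none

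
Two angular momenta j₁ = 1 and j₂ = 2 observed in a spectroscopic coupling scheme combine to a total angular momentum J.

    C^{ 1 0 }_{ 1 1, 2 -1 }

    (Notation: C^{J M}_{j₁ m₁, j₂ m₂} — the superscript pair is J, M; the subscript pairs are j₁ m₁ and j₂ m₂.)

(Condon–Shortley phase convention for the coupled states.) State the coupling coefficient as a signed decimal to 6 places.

+√(3/10) = +0.547723

√[3·2!0!2!/5! · 2!0!1!3!1!1!] = √(6/5)
  +(−1)^0/∏(0,2,0,1,0,1)! = 1/2  (running 1/2)
⟨..|..⟩ = √(6/5)·(1/2) = +0.547723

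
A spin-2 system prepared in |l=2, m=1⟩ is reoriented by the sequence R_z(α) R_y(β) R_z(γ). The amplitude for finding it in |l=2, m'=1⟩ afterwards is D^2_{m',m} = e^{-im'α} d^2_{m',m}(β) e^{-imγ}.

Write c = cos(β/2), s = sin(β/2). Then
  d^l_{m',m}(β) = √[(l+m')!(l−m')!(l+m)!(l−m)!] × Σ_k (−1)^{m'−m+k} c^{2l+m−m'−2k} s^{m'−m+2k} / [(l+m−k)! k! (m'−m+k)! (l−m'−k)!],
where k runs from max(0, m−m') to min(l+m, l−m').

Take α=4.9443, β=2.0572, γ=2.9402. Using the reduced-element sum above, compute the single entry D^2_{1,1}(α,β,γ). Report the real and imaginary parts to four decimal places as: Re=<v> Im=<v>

Re=0.0157 Im=0.5150

Split into d^2_{1,1}(β=2.0572) × two z-phases.
c=cos(2.057200/2)=0.516019, s=sin(2.057200/2)=0.856577; N=√[6·1·6·1]=6.000000
Admissible k: 0..1 (factorial args all ≥0)
  k=0: (−1)^0·6.0000/(6)·0.5160^4·0.8566^0 = +0.070902
  k=1: (−1)^1·6.0000/(2)·0.5160^2·0.8566^2 = -0.586118
d^2_{1,1}(2.0572) = +0.070902 -0.586118 = -0.515216
Attach z-rotation phases: D = e^{-i(1)(4.9443)}·(-0.515216)·e^{-i(1)(2.9402)} = +0.015721+0.514976i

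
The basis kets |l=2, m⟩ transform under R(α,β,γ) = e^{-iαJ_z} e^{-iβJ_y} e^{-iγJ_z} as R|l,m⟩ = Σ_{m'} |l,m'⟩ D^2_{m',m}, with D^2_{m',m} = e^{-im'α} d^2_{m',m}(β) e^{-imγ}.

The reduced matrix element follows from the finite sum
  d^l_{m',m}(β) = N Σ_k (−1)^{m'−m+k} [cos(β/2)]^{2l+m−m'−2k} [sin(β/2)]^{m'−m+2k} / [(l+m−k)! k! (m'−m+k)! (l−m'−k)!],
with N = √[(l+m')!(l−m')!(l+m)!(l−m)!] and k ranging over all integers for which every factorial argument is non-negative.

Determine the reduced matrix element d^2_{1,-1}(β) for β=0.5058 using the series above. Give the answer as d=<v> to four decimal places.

d^2_{1,-1}(β=0.5058) via the finite sum:
c=cos(0.505800/2)=0.968191, s=sin(0.505800/2)=0.250213; N=√[6·1·1·6]=6.000000
The bounds max(0,m−m')=0 and min(l+m,l−m')=1 give 2 terms
  k=0: (−1)^2·6.0000/(2)·0.9682^2·0.2502^2 = +0.176061
  k=1: (−1)^3·6.0000/(6)·0.9682^0·0.2502^4 = -0.003920
d^2_{1,-1}(0.5058) = +0.176061 -0.003920 = +0.172141

d=0.1721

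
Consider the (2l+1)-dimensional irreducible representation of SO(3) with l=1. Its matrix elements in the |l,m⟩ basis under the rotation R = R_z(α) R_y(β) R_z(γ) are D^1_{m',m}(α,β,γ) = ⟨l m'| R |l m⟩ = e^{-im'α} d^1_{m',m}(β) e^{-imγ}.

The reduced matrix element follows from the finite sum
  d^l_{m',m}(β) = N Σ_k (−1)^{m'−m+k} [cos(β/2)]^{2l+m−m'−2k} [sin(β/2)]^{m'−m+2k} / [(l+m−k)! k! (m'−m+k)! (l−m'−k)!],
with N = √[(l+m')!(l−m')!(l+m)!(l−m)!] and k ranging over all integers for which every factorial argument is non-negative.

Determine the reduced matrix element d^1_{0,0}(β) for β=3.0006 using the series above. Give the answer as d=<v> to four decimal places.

d=-0.9901

d^1_{0,0}(β=3.0006) via the finite sum:
c=cos(3.000600/2)=0.070438, s=sin(3.000600/2)=0.997516; N=√[1·1·1·1]=1.000000
Admissible k: 0..1 (factorial args all ≥0)
  k=0: (−1)^0·1.0000/(1)·0.0704^2·0.9975^0 = +0.004962
  k=1: (−1)^1·1.0000/(1)·0.0704^0·0.9975^2 = -0.995038
d^1_{0,0}(3.0006) = +0.004962 -0.995038 = -0.990077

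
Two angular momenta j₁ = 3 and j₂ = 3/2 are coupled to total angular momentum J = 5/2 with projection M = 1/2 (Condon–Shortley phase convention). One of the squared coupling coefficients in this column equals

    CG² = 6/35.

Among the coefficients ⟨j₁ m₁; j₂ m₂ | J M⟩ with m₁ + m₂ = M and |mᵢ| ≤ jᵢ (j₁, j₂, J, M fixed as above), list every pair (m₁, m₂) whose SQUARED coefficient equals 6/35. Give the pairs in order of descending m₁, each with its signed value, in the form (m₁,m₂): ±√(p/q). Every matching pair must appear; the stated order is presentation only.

(0,1/2): −√(6/35)

Admissible pairs with m₁+m₂ = M = 1/2: (-1,3/2), (0,1/2), (1,-1/2), (2,-3/2)
  (m₁,m₂)=(2,-3/2): CG² = 3/7, CG = +√(3/7)
  (m₁,m₂)=(1,-1/2): CG² = 1/70, CG = −√(1/70)
  (m₁,m₂)=(0,1/2): CG² = 6/35, CG = −√(6/35)   ← matches the target
  (m₁,m₂)=(-1,3/2): CG² = 27/70, CG = +√(27/70)
Pairs with CG² = 6/35: (0,1/2): −√(6/35)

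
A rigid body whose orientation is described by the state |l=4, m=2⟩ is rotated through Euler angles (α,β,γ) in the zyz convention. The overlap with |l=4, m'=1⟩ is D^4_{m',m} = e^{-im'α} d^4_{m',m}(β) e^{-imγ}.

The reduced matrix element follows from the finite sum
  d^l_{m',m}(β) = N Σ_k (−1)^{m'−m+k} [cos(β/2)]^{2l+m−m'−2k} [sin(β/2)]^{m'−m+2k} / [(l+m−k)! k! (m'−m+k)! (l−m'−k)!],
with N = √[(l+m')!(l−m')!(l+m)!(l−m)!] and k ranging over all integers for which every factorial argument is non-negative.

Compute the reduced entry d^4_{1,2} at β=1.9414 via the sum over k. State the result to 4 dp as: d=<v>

d=0.3544

d^4_{1,2}(β=1.9414) via the finite sum:
With c≡cos(β/2)=0.564722 and s≡sin(β/2)=0.825281, N=[120·6·720·2]^{1/2}=1018.233765
k∈{1,2,3} keeps every argument non-negative
  k=1: (−1)^0·1018.2338/(240)·0.5647^7·0.8253^1 = +0.064133
  k=2: (−1)^1·1018.2338/(48)·0.5647^5·0.8253^3 = -0.684834
  k=3: (−1)^2·1018.2338/(72)·0.5647^3·0.8253^5 = +0.975054
d^4_{1,2}(1.9414) = +0.064133 -0.684834 +0.975054 = +0.354353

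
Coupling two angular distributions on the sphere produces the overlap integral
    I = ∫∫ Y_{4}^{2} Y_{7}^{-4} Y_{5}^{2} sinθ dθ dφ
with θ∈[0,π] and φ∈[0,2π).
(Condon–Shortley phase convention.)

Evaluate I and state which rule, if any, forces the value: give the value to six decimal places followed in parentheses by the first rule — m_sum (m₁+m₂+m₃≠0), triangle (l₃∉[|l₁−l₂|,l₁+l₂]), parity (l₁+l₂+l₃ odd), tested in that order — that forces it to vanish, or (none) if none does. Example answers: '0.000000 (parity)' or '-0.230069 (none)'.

0.139828 (none)

m-sum 0 ✓  L=16 even ✓  3≤5≤11 ✓
Π(2lᵢ+1) = 9×15×11 = 1485
triangle coeff Δ(4,7,5) = 1/6126120
Σ_t [2,4]: t=2:+1/69120 t=3:−1/20736 t=4:+1/69120 = -1/51840
(3j)²=280/21879 [(4 7 5; 0 0 0)], sign=+1
Σ_t [0,2]: t=0:+1/1036800 t=1:−1/172800 t=2:+1/483840 = -1/362880
(3j)²=20/1547 [(4 7 5; 2 -4 2)], sign=+1
⇒ 4πI² = 12000/48841
I = (+1)√(12000/48841/(4π)) = 0.13982777
No selection rule forces the value: the integral is nonzero (none).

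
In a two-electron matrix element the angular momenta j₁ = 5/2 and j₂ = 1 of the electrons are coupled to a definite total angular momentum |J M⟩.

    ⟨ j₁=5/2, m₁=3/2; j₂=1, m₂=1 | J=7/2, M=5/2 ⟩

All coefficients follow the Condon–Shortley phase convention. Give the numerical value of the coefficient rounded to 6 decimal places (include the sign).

+0.845154  (= +√(5/7))

triangle: 0!*5!*2!/8! = 240/40320
(j±m)!: 4!*1!*2!*0!*6!*1! = 34560
prefactor² = (2J+1)*Δ*N² = 11520/7
  k=0: +1/(0!*0!*1!*2!*4!*0!) = 1/48
Σ = 1/48  ⇒  CG² = 11520/7*(1/48)² = 5/7
CG = +√(5/7) = +0.845154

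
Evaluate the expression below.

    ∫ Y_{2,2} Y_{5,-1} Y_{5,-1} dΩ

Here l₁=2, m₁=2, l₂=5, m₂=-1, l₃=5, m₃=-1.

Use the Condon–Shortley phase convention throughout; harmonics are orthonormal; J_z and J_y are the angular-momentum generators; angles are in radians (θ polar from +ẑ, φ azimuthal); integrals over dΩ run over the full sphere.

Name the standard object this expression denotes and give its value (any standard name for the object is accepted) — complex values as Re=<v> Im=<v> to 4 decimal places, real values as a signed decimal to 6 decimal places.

This is a Gaunt coefficient — the integral of a triple product of spherical harmonics over the sphere.
Checks pass: Σm=0; 12 even; l₃=5∈[3,7].
(2·2+1)(2·5+1)(2·5+1) = 605
Δ: 2! 2! 8! / 13! → 1/38610
sum: t=0:+1/2880 t=1:−1/576 t=2:+1/2880 = -1/960
3j²(2 5 5; 0 0 0) = Δ·Π!·Σ² = 10/429  (sign +1)
sum: t=0:+1/2304 = 1/2304
3j²(2 5 5; 2 -1 -1) = Δ·Π!·Σ² = 5/143  (sign +1)
combine: 4πI² = 605·10/429·5/143 = 250/507
take √, sign +1: I = 0.19808933

Gaunt coefficient, +0.198089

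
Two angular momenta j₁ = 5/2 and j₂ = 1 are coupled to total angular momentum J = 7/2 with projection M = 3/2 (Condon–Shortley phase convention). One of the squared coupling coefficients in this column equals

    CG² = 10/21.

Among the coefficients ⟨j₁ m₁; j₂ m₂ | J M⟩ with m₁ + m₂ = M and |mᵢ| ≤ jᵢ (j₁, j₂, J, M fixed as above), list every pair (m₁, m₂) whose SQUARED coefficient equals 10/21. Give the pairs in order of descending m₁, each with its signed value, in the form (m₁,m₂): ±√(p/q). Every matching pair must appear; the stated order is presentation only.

(3/2,0): +√(10/21); (1/2,1): +√(10/21)

Admissible pairs with m₁+m₂ = M = 3/2: (1/2,1), (3/2,0), (5/2,-1)
  (m₁,m₂)=(5/2,-1): CG² = 1/21, CG = +√(1/21)
  (m₁,m₂)=(3/2,0): CG² = 10/21, CG = +√(10/21)   ← matches the target
  (m₁,m₂)=(1/2,1): CG² = 10/21, CG = +√(10/21)   ← matches the target
Pairs with CG² = 10/21: (3/2,0): +√(10/21); (1/2,1): +√(10/21)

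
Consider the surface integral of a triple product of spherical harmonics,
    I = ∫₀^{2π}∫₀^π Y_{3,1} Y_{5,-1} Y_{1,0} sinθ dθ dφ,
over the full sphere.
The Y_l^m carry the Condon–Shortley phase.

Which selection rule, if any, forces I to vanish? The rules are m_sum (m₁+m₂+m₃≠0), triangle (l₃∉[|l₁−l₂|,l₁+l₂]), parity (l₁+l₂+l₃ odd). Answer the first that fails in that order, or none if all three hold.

azimuthal sum: 1 − 1 + 0 = 0  ✓
l₃ must lie in [2,8]; have l₃=1  ✗
L = 3 + 5 + 1 = 9 (odd)

triangle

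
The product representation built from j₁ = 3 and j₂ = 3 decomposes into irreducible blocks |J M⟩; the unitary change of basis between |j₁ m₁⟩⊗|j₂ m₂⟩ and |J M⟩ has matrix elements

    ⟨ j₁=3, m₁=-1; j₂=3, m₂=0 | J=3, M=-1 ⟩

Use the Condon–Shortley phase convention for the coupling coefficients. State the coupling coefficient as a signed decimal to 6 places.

triangle: 3!·3!·3!/10! = 216/3628800
(j±m)!: 2!·4!·3!·3!·2!·4! = 82944
prefactor² = (2J+1)·Δ·N² = 864/25
  k=1: −1/(1!·2!·3!·2!·0!·1!) = -1/24
  k=2: +1/(2!·1!·2!·1!·1!·2!) = 1/8
  k=3: −1/(3!·0!·1!·0!·2!·3!) = -1/72
Σ = 5/72  ⇒  CG² = 864/25·(5/72)² = 1/6
CG = +√(1/6) = +0.408248

+0.408248  (= +√(1/6))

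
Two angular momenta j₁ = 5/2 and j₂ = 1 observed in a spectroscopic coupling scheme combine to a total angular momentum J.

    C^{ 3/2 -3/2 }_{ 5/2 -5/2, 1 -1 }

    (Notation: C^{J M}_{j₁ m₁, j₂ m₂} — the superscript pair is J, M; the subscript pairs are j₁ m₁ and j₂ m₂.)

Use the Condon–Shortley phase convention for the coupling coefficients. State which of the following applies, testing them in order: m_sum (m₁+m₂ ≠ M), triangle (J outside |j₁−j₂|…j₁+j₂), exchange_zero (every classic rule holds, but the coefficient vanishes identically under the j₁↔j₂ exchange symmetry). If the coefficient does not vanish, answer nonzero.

m-sum: m₁+m₂ = -5/2+(-1) = -7/2, M = -3/2  ✗ ⇒ coefficient is 0

m_sum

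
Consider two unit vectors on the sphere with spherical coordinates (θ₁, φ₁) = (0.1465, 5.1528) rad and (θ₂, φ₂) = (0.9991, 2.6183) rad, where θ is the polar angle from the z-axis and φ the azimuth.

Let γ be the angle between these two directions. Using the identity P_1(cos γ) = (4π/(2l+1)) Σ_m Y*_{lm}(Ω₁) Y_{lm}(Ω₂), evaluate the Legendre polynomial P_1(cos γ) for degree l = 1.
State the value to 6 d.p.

0.434436

Addition theorem: P_1(cos γ) = (4π/3) Σ_m Y*_{lm}(Ω₁) Y_{lm}(Ω₂), m = −1…1:
  m=-1: (0.021501, -0.045621) × (-0.251673, -0.145201) = (-0.012035, 0.008360)  (running Σ = (-0.012035, 0.008360))
  m=0: (0.483369, -0.000000) × (0.264363, 0.000000) = (0.127785, 0.000000)  (running Σ = (0.115749, 0.008360))
  m=1: (-0.021501, -0.045621) × (0.251673, -0.145201) = (-0.012035, -0.008360)  (running Σ = (0.103714, 0.000000))
Σ over m = (0.103714, 0.000000); ×(4π/3) → (0.434436, 0.000000). Real part: 0.434436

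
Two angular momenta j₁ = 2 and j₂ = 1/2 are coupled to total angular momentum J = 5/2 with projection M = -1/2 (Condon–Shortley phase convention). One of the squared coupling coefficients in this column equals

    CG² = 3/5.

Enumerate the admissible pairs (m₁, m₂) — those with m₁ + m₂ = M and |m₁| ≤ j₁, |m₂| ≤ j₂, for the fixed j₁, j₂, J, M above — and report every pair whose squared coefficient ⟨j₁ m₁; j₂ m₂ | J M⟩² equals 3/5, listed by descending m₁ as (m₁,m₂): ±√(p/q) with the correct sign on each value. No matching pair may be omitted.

(0,-1/2): +√(3/5)

Admissible pairs with m₁+m₂ = M = -1/2: (-1,1/2), (0,-1/2)
  (m₁,m₂)=(0,-1/2): CG² = 3/5, CG = +√(3/5)   ← matches the target
  (m₁,m₂)=(-1,1/2): CG² = 2/5, CG = +√(2/5)
Pairs with CG² = 3/5: (0,-1/2): +√(3/5)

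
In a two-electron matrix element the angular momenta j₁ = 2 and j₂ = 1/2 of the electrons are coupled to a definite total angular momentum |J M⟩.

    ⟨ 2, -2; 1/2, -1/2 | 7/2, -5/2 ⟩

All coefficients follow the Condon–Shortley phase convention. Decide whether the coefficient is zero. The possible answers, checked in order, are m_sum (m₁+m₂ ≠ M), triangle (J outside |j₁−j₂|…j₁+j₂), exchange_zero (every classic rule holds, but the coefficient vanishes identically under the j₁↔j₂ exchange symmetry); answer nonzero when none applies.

triangle

m-sum: m₁+m₂ = -2+(-1/2) = -5/2, M = -5/2  ✓
triangle: need |j₁−j₂| ≤ J ≤ j₁+j₂, i.e. J ∈ [3/2, 5/2]; J = 7/2 is outside ✗ ⇒ coefficient is 0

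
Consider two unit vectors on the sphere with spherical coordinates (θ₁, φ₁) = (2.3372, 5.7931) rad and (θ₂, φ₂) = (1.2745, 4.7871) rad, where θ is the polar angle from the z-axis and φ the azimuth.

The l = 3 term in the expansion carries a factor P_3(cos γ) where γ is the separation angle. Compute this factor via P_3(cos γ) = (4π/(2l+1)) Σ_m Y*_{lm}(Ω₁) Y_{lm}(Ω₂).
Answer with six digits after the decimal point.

-0.237939

Addition theorem: P_3(cos γ) = (4π/7) Σ_m Y*_{lm}(Ω₁) Y_{lm}(Ω₂), m = −3…3:
  m=-3: (0.015657, -0.155206) × (-0.081131, -0.355893) = (-0.056507, 0.007020)  (running Σ = (-0.056507, 0.007020))
  m=-2: (-0.204853, 0.305540) × (-0.269919, 0.040635) = (0.042878, -0.090795)  (running Σ = (-0.013629, -0.083776))
  m=-1: (0.288622, -0.153979) × (-0.013237, -0.176846) = (-0.031051, -0.049003)  (running Σ = (-0.044680, -0.132779))
  m=0: (0.153982, -0.000000) × (-0.280435, 0.000000) = (-0.043182, 0.000000)  (running Σ = (-0.087862, -0.132779))
  m=1: (-0.288622, -0.153979) × (0.013237, -0.176846) = (-0.031051, 0.049003)  (running Σ = (-0.118913, -0.083776))
  m=2: (-0.204853, -0.305540) × (-0.269919, -0.040635) = (0.042878, 0.090795)  (running Σ = (-0.076035, 0.007020))
  m=3: (-0.015657, -0.155206) × (0.081131, -0.355893) = (-0.056507, -0.007020)  (running Σ = (-0.132542, -0.000000))
Accumulated sum (-0.132542, -0.000000); after 4π/(2l+1) scaling, (-0.237939, -0.000000) ⇒ P_3 = -0.237939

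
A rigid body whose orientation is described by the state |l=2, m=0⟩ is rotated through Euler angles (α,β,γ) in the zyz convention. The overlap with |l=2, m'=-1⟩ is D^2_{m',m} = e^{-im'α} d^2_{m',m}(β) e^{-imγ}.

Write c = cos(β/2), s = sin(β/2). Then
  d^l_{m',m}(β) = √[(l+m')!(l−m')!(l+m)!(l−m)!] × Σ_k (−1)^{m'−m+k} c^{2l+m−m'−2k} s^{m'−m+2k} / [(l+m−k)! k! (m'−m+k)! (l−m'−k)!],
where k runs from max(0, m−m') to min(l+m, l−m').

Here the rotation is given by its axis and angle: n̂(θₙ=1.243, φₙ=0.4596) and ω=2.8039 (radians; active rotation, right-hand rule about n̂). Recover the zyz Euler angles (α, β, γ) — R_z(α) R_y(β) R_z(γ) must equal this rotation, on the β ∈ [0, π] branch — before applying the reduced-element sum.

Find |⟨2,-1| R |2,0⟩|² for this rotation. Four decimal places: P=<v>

Axis–angle → zyz. n̂ = (sinθₙcosφₙ, sinθₙsinφₙ, cosθₙ) = (+0.848509, +0.419970, +0.321957), ω = 2.8039.
R = I cosω + sinω [n̂]ₓ + (1−cosω) n̂n̂ᵀ gives
  R = [+0.455752, +0.585904, +0.670080; +0.799240, -0.600733, -0.018332; +0.391798, +0.543909, -0.742063]
β = atan2(√(R₁₃²+R₂₃²), R₃₃) = 2.406939; α = atan2(R₂₃, R₁₃) mod 2π = 6.255834; γ = atan2(R₃₂, −R₃₁) mod 2π = 2.195042
First d^2_{-1,0}(β=2.4069), then the phase factors e^{-i(-1)α} and e^{-i(0)γ}:
With c≡cos(β/2)=0.359122 and s≡sin(β/2)=0.933291, N=[1·6·2·2]^{1/2}=4.898979
The bounds max(0,m−m')=1 and min(l+m,l−m')=2 give 2 terms
  k=1: (−1)^0·4.8990/(2)·0.3591^3·0.9333^1 = +0.105881
  k=2: (−1)^1·4.8990/(2)·0.3591^1·0.9333^3 = -0.715103
d^2_{-1,0}(2.4069) = +0.105881 -0.715103 = -0.609221
|D^2_{-1,0}|² = |d^2_{-1,0}(β)|² = (-0.609221)² = 0.371151 (the z-rotation phases have unit modulus)

P=0.3712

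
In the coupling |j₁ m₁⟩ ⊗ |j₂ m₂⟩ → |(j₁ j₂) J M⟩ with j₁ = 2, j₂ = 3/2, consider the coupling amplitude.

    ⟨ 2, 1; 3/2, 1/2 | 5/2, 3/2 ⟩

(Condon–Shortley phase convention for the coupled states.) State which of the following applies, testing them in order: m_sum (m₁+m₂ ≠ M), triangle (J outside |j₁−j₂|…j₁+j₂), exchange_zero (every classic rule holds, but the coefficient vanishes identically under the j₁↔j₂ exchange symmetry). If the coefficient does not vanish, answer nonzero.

nonzero

m-sum: m₁+m₂ = 1+1/2 = 3/2, M = 3/2  ✓
triangle: |j₁−j₂| = 1/2 ≤ J = 5/2 ≤ j₁+j₂ = 7/2  ✓
exchange: j₁≠j₂ or m₁≠m₂ — the exchange symmetry imposes no constraint here
value check: CG = +√(1/35) = +0.169031 ≠ 0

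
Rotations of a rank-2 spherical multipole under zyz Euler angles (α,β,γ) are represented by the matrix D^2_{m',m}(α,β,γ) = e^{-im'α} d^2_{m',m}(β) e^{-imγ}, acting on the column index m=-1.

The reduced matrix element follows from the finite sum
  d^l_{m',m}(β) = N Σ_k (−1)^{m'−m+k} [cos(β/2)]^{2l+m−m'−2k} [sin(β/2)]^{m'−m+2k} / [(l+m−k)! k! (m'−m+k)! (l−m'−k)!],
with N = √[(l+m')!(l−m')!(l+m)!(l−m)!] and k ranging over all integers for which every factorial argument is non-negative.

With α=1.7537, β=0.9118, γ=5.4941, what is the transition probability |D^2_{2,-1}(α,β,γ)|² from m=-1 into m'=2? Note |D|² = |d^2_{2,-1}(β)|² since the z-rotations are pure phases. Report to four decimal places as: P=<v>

P=0.0235

Split into d^2_{2,-1}(β=0.9118) × two z-phases.
Half-angle: c=0.897865, s=0.440271. N=√(24·1·1·6)=12.000000
k: max(0,(-1)−(2))=0 … min(2+(-1),2−(2))=0
  k=0: (−1)^3·12.0000/(6)·0.8979^1·0.4403^3 = -0.153250
d^2_{2,-1}(0.9118) = -0.153250
|D^2_{2,-1}|² = |d^2_{2,-1}(β)|² = (-0.153250)² = 0.023486 (the z-rotation phases have unit modulus)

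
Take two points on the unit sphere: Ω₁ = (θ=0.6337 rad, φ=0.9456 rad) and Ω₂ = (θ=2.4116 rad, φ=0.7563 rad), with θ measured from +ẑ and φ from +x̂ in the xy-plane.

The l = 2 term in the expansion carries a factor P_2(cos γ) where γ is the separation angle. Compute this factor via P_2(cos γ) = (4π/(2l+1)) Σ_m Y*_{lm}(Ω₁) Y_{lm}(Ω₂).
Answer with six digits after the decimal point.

-0.432151

Summing Y*_{l m}(θ₁,φ₁)·Y_{l m}(θ₂,φ₂) over m ∈ [−2, 2]; prefactor 4π/(2·2+1) = 2.513274:
  m=-2: Y*=-0.042655+0.128542i  Y=+0.009991-0.171488i  product +0.021617+0.008599i
  m=-1: Y*=+0.215744+0.298905i  Y=-0.279245+0.263449i  product -0.138992-0.026630i
  m=+0: Y*=+0.299037-0.000000i  Y=+0.210012+0.000000i  product +0.062801+0.000000i
  m=+1: Y*=-0.215744+0.298905i  Y=+0.279245+0.263449i  product -0.138992+0.026630i
  m=+2: Y*=-0.042655-0.128542i  Y=+0.009991+0.171488i  product +0.021617-0.008599i
Σ over m = -0.171947+0.000000i; ×(4π/5) → -0.432151+0.000000i. Real part: -0.432151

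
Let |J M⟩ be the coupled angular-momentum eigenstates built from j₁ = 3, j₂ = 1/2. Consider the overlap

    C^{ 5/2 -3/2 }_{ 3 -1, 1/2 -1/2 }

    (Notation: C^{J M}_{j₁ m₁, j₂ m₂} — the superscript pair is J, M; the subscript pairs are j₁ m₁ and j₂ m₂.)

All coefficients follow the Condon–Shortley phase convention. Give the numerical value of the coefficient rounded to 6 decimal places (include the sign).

+√(2/7) = +0.534522

j₁+j₂−J=1  J+j₁−j₂=5  J−j₁+j₂=0  j₁+j₂+J+1=7
(j₁±m₁, j₂±m₂, J±M) = (2,4,0,1,1,4)
P² = 1152/7
sum k=0..0:
  [0] +1/24 = 1/24
S = 1/24
C² = P²·S² = 2/7 ; C = +0.534522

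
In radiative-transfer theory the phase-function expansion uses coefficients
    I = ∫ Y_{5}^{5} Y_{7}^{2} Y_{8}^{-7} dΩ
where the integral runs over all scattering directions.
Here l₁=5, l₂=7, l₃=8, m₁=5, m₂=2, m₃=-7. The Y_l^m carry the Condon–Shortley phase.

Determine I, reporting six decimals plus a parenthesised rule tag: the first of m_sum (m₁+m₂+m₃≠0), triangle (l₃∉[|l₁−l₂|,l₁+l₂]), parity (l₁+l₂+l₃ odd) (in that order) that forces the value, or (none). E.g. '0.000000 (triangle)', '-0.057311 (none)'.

m-sum 0 ✓  L=20 even ✓  2≤8≤12 ✓
Π(2lᵢ+1) = 11×15×17 = 2805
triangle coeff Δ(5,7,8) = 1/814773960
Σ_t [0,4]: t=0:+1/87091200 t=1:−1/4976640 t=2:+1/2073600 t=3:−1/4976640 t=4:+1/87091200 = 1/9676800
(3j)²=360/46189 [(5 7 8; 0 0 0)], sign=+1
Σ_t [0,0]: t=0:+1/6270566400 = 1/6270566400
(3j)²=25/3876 [(5 7 8; 5 2 -7)], sign=-1
⇒ 4πI² = 11250/79781
I = (-1)√(11250/79781/(4π)) = -0.10593064
No selection rule forces the value: the integral is nonzero (none).

-0.105931 (none)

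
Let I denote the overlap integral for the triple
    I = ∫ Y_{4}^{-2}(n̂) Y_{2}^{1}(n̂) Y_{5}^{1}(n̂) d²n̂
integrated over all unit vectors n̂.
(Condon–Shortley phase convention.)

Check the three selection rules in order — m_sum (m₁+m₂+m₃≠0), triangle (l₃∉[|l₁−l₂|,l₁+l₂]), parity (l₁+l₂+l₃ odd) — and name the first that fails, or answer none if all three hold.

parity

Σmᵢ = 0  ✓
l₃∈[|l₁−l₂|,l₁+l₂]=[2,6], have l₃=5  ✓
Σlᵢ = 11 ⇒ odd  ✗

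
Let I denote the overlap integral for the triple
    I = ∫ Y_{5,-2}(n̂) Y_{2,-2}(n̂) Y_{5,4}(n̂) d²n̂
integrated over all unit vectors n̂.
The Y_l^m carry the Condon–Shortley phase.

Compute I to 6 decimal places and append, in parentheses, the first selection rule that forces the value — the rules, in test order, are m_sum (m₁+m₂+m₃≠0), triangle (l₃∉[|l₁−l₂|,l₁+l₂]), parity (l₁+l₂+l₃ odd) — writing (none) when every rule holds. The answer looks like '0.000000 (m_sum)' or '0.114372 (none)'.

m-sum 0 ✓  L=12 even ✓  3≤5≤7 ✓
Π(2lᵢ+1) = 11×5×11 = 605
triangle coeff Δ(5,2,5) = 1/38610
Σ_t [0,2]: t=0:+1/2880 t=1:−1/576 t=2:+1/2880 = -1/960
(3j)²=10/429 [(5 2 5; 0 0 0)], sign=+1
Σ_t [0,0]: t=0:+1/20160 = 1/20160
(3j)²=12/715 [(5 2 5; -2 -2 4)], sign=-1
⇒ 4πI² = 40/169
I = (-1)√(40/169/(4π)) = -0.13724032
No selection rule forces the value: the integral is nonzero (none).

-0.137240 (none)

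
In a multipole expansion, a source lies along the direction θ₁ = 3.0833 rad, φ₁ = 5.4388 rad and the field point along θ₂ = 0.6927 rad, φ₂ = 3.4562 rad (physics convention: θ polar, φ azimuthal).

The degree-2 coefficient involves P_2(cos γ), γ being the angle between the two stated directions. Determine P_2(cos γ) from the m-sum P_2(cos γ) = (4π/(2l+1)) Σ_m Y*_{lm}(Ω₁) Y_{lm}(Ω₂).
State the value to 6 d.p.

0.419891

Addition theorem: P_2(cos γ) = (4π/5) Σ_m Y*_{lm}(Ω₁) Y_{lm}(Ω₂), m = −2…2:
  [-2]  conj(Y_{2,-2})(Ω₁) = -0.000154-0.001302i ; Y_{2,-2}(Ω₂) = +0.127365-0.092711i ; Δ = -0.000140-0.000152i
  [-1]  conj(Y_{2,-1})(Ω₁) = -0.029843+0.033589i ; Y_{2,-1}(Ω₂) = -0.361020+0.117482i ; Δ = +0.006828-0.015633i
  [+0]  conj(Y_{2,0})(Ω₁) = +0.627572-0.000000i ; Y_{2,0}(Ω₂) = +0.244903+0.000000i ; Δ = +0.153694+0.000000i
  [+1]  conj(Y_{2,1})(Ω₁) = +0.029843+0.033589i ; Y_{2,1}(Ω₂) = +0.361020+0.117482i ; Δ = +0.006828+0.015633i
  [+2]  conj(Y_{2,2})(Ω₁) = -0.000154+0.001302i ; Y_{2,2}(Ω₂) = +0.127365+0.092711i ; Δ = -0.000140+0.000152i
Σ over m = +0.167069+0.000000i; ×(4π/5) → +0.419891+0.000000i. Real part: 0.419891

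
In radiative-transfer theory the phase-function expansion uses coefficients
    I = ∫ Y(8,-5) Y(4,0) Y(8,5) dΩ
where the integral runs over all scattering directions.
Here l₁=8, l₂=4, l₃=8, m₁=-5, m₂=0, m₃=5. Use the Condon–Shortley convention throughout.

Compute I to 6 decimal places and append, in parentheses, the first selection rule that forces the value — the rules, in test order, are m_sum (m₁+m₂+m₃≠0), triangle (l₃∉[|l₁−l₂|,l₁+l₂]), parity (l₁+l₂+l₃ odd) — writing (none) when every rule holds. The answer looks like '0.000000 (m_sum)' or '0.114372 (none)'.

m-sum 0 ✓  L=20 even ✓  4≤8≤12 ✓
Π(2lᵢ+1) = 17×9×17 = 2601
triangle coeff Δ(8,4,8) = 1/185175900
Σ_t [0,4]: t=0:+1/557383680 t=1:−1/21772800 t=2:+1/8294400 t=3:−1/21772800 t=4:+1/557383680 = 1/30965760
(3j)²=36/4199 [(8 4 8; 0 0 0)], sign=+1
Σ_t [1,4]: t=1:−1/17244057600 t=2:+1/638668800 t=3:−1/261273600 t=4:+1/1254113280 = -1/656916480
(3j)²=13/1292 [(8 4 8; -5 0 5)], sign=+1
⇒ 4πI² = 81/361
I = (+1)√(81/361/(4π)) = 0.13362385
No selection rule forces the value: the integral is nonzero (none).

0.133624 (none)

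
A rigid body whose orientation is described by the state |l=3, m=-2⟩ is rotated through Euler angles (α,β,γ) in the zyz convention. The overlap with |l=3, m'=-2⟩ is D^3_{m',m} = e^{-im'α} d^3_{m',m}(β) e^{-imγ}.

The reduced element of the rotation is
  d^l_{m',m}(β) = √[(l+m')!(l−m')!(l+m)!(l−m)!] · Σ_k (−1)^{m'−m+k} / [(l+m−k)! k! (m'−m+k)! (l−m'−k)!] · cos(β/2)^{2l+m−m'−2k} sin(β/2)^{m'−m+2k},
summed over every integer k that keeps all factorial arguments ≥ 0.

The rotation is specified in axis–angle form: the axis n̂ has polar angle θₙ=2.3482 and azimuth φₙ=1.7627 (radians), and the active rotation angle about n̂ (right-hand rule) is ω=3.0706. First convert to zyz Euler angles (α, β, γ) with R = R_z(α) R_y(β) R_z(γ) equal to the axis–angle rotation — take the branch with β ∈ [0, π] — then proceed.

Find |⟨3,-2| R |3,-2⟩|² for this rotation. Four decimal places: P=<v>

Axis–angle → zyz. n̂ = (sinθₙcosφₙ, sinθₙsinφₙ, cosθₙ) = (-0.135939, +0.699653, -0.701431), ω = 3.0706.
R = I cosω + sinω [n̂]ₓ + (1−cosω) n̂n̂ᵀ gives
  R = [-0.960569, -0.140226, +0.240092; -0.239735, -0.019685, -0.970639; +0.140835, -0.989924, -0.014709]
β = atan2(√(R₁₃²+R₂₃²), R₃₃) = 1.585506; α = atan2(R₂₃, R₁₃) mod 2π = 4.954876; γ = atan2(R₃₂, −R₃₁) mod 2π = 4.571069
Split into d^3_{-2,-2}(β=1.5855) × two z-phases.
Half-angle: c=0.701887, s=0.712288. N=√(1·120·1·120)=120.000000
k∈{0,1} keeps every argument non-negative
  k=0: (−1)^0·120.0000/(120)·0.7019^6·0.7123^0 = +0.119565
  k=1: (−1)^1·120.0000/(24)·0.7019^4·0.7123^2 = -0.615674
d^3_{-2,-2}(1.5855) = +0.119565 -0.615674 = -0.496109
|D^3_{-2,-2}|² = |d^3_{-2,-2}(β)|² = (-0.496109)² = 0.246124 (the z-rotation phases have unit modulus)

P=0.2461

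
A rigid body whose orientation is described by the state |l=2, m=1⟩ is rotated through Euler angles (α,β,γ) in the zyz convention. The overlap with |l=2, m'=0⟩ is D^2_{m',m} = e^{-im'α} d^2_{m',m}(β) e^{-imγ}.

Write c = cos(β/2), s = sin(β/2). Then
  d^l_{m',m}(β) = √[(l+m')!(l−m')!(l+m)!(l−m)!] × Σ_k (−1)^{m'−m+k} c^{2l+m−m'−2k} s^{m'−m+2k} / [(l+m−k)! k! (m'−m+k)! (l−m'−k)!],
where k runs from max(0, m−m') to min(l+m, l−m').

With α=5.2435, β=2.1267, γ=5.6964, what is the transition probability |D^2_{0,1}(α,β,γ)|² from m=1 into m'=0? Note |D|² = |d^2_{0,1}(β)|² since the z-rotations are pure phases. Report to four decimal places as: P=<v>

P=0.3014

First d^2_{0,1}(β=2.1267), then the phase factors e^{-i(0)α} and e^{-i(1)γ}:
c=cos(2.126700/2)=0.485947, s=sin(2.126700/2)=0.873988; N=√[2·2·6·1]=4.898979
The bounds max(0,m−m')=1 and min(l+m,l−m')=2 give 2 terms
  k=1: (−1)^0·4.8990/(2)·0.4859^3·0.8740^1 = +0.245668
  k=2: (−1)^1·4.8990/(2)·0.4859^1·0.8740^3 = -0.794660
d^2_{0,1}(2.1267) = +0.245668 -0.794660 = -0.548992
|D^2_{0,1}|² = |d^2_{0,1}(β)|² = (-0.548992)² = 0.301393 (the z-rotation phases have unit modulus)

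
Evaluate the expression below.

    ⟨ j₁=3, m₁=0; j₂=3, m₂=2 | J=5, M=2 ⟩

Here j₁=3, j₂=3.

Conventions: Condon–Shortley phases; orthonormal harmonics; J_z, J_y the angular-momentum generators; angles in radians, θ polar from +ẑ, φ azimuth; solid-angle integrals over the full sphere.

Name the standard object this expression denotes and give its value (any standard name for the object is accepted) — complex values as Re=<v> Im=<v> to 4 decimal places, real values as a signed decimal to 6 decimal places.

Clebsch–Gordan coefficient, −√(1/3) ≈ -0.577350

This is a Clebsch–Gordan (vector-coupling) coefficient.
√[11·1!5!5!/12! · 3!3!5!1!7!3!] = √(43200)
  +(−1)^0/∏(0,1,3,5,2,0)! = 1/1440  (running 1/1440)
  +(−1)^1/∏(1,0,2,4,3,1)! = -1/288  (running -1/360)
⟨..|..⟩ = √(43200)·(-1/360) = -0.577350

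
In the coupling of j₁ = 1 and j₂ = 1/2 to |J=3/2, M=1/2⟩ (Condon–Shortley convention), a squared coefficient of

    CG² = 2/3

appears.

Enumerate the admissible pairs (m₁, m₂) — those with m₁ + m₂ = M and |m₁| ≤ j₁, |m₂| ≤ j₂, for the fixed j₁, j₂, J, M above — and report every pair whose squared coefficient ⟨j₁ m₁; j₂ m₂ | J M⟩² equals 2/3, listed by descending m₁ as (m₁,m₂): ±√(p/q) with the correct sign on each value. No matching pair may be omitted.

Admissible pairs with m₁+m₂ = M = 1/2: (0,1/2), (1,-1/2)
  (m₁,m₂)=(1,-1/2): CG² = 1/3, CG = +√(1/3)
  (m₁,m₂)=(0,1/2): CG² = 2/3, CG = +√(2/3)   ← matches the target
Pairs with CG² = 2/3: (0,1/2): +√(2/3)

(0,1/2): +√(2/3)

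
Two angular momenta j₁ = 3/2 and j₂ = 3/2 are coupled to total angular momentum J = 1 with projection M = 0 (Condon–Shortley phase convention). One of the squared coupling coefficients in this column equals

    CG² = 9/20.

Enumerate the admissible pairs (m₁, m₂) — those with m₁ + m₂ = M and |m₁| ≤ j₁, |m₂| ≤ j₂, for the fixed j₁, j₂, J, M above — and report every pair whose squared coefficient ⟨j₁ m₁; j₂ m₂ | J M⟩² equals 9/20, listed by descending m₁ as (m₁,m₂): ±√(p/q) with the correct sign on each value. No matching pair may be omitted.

(3/2,-3/2): +√(9/20); (-3/2,3/2): +√(9/20)

Admissible pairs with m₁+m₂ = M = 0: (-3/2,3/2), (-1/2,1/2), (1/2,-1/2), (3/2,-3/2)
  (m₁,m₂)=(3/2,-3/2): CG² = 9/20, CG = +√(9/20)   ← matches the target
  (m₁,m₂)=(1/2,-1/2): CG² = 1/20, CG = −√(1/20)
  (m₁,m₂)=(-1/2,1/2): CG² = 1/20, CG = −√(1/20)
  (m₁,m₂)=(-3/2,3/2): CG² = 9/20, CG = +√(9/20)   ← matches the target
Pairs with CG² = 9/20: (3/2,-3/2): +√(9/20); (-3/2,3/2): +√(9/20)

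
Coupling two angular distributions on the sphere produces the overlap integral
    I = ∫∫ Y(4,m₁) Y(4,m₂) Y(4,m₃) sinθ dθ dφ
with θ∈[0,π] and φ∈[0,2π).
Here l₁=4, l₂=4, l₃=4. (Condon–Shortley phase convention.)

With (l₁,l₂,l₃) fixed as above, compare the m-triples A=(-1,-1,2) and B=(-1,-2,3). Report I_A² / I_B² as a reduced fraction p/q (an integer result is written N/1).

36/7

Same 4,4,4: normalisation and zero-m 3j drop out of the ratio.
A: Δ: 4! 4! 4! / 13! → 1/450450; sum: t=1:−1/576 t=2:+1/144 t=3:−1/576 = 1/288; 3j²(4 4 4; -1 -1 2) = Δ·Π!·Σ² = 20/1001  (sign +1)
B: Δ: 4! 4! 4! / 13! → 1/450450; sum: t=1:−1/864 t=2:+1/576 = 1/1728; 3j²(4 4 4; -1 -2 3) = Δ·Π!·Σ² = 5/1287  (sign -1)
I_A²/I_B² = (20/1001)/(5/1287) = 36/7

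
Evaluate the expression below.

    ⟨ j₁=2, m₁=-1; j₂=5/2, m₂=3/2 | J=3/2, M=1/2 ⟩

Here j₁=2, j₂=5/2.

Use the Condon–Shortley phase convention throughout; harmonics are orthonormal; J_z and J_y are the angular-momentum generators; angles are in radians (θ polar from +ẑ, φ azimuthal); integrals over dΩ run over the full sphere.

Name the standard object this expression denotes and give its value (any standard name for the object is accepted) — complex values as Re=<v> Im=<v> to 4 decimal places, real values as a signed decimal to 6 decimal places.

This is a Clebsch–Gordan (vector-coupling) coefficient.
triangle: 3!*1!*2!/7! = 12/5040
(j±m)!: 1!*3!*4!*1!*2!*1! = 288
prefactor² = (2J+1)*Δ*N² = 96/35
  k=2: +1/(2!*1!*1!*2!*0!*0!) = 1/4
  k=3: −1/(3!*0!*0!*1!*1!*1!) = -1/6
Σ = 1/12  ⇒  CG² = 96/35*(1/12)² = 2/105
CG = +√(2/105) = +0.138013

Clebsch–Gordan coefficient, +√(2/105) ≈ +0.138013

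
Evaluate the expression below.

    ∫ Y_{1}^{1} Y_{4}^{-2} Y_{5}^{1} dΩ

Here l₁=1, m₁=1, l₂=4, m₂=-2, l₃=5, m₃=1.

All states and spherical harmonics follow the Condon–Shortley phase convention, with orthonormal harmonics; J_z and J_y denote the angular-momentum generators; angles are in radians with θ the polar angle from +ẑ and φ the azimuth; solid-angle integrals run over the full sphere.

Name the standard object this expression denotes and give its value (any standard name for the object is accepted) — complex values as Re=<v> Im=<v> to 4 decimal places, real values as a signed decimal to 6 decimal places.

This is a Gaunt coefficient — the integral of a triple product of spherical harmonics over the sphere.
m-sum 0 ✓  L=10 even ✓  3≤5≤5 ✓
Π(2lᵢ+1) = 3×9×11 = 297
triangle coeff Δ(1,4,5) = 1/495
Σ_t [0,0]: t=0:+1/576 = 1/576
(3j)²=5/99 [(1 4 5; 0 0 0)], sign=-1
Σ_t [0,0]: t=0:+1/2880 = 1/2880
(3j)²=2/165 [(1 4 5; 1 -2 1)], sign=+1
⇒ 4πI² = 2/11
I = (-1)√(2/11/(4π)) = -0.12028562

Gaunt coefficient, -0.120286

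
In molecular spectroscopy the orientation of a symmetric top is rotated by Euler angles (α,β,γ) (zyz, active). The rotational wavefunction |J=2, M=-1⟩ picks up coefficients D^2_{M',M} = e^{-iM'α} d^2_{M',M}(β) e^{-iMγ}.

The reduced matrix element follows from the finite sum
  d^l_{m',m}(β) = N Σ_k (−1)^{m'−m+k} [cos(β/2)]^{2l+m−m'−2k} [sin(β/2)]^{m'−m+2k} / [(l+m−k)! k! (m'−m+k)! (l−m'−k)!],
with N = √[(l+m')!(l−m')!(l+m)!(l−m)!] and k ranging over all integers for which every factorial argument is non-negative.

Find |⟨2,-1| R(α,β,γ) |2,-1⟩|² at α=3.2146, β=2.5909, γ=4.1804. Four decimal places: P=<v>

Split into d^2_{-1,-1}(β=2.5909) × two z-phases.
With c≡cos(β/2)=0.271880 and s≡sin(β/2)=0.962331, N=[1·6·1·6]^{1/2}=6.000000
k: max(0,(-1)−(-1))=0 … min(2+(-1),2−(-1))=1
  k=0: (−1)^0·6.0000/(6)·0.2719^4·0.9623^0 = +0.005464
  k=1: (−1)^1·6.0000/(2)·0.2719^2·0.9623^2 = -0.205365
d^2_{-1,-1}(2.5909) = +0.005464 -0.205365 = -0.199901
|D^2_{-1,-1}|² = |d^2_{-1,-1}(β)|² = (-0.199901)² = 0.039960 (the z-rotation phases have unit modulus)

P=0.0400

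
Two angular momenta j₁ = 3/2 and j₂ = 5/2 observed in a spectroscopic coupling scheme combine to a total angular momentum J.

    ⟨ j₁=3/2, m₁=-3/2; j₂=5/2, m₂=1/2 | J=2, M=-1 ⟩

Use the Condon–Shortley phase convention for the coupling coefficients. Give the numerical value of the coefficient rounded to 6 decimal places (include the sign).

√[5·2!1!3!/7! · 0!3!3!2!1!3!] = √(36/7)
  +(−1)^2/∏(2,0,1,1,0,2)! = 1/4  (running 1/4)
⟨..|..⟩ = √(36/7)·(1/4) = +0.566947

+√(9/28) ≈ +0.566947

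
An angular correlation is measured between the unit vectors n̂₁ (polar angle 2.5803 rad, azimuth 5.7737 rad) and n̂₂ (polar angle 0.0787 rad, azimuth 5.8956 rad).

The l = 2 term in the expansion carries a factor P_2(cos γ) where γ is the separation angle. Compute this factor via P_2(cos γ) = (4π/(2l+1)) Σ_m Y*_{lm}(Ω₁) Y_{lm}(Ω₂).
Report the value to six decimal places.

Term-by-term m-sum for l=2 (normalisation 4π/5 = 2.513274):
  m=-2: (+0.057373-0.093196i) × (+0.001705+0.001671i) = +0.000254-0.000063i  (running Σ = +0.000254-0.000063i)
  m=-1: (-0.303907+0.169788i) × (+0.056058+0.022885i) = -0.020922+0.002563i  (running Σ = -0.020668+0.002500i)
  m=0: (+0.362710-0.000000i) × (+0.624935+0.000000i) = +0.226670+0.000000i  (running Σ = +0.206002+0.002500i)
  m=1: (+0.303907+0.169788i) × (-0.056058+0.022885i) = -0.020922-0.002563i  (running Σ = +0.185080-0.000063i)
  m=2: (+0.057373+0.093196i) × (+0.001705-0.001671i) = +0.000254+0.000063i  (running Σ = +0.185334+0.000000i)
Total Σ_m = +0.185334+0.000000i. Multiply by 2.513274: +0.465794+0.000000i. P_2(cos γ) = 0.465794

0.465794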